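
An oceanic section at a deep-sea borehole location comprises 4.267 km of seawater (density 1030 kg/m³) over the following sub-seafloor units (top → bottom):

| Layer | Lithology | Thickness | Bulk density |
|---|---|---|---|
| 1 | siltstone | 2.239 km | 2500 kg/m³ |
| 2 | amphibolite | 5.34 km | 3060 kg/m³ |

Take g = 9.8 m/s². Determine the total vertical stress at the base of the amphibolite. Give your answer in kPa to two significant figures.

260000 kPa

seawater: 1030 kg/m³ × 9.8 m/s² × 4267 m = 4.307×10^7 Pa = 43071 kPa
siltstone: 2500 kg/m³ × 9.8 m/s² × 2239 m = 5.486×10^7 Pa = 54856 kPa
amphibolite: 3060 kg/m³ × 9.8 m/s² × 5340 m = 1.601×10^8 Pa = 1.601×10^5 kPa
Total = 43071 + 54856 + 1.601×10^5 = 2.5806×10^5 kPa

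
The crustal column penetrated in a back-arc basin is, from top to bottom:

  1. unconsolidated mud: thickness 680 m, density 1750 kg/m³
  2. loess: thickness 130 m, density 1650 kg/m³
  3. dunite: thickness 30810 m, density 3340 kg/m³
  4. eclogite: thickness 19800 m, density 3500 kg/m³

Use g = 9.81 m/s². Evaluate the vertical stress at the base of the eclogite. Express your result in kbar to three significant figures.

17.0 kbar

unconsolidated mud: 1750 kg/m³ × 9.81 m/s² × 680 m = 1.167×10^7 Pa = 0.1167 kbar
loess: 1650 kg/m³ × 9.81 m/s² × 130 m = 2.104×10^6 Pa = 0.02104 kbar
dunite: 3340 kg/m³ × 9.81 m/s² × 30810 m = 1.010×10^9 Pa = 10.10 kbar
eclogite: 3500 kg/m³ × 9.81 m/s² × 19800 m = 6.798×10^8 Pa = 6.798 kbar
Total = 0.1167 + 0.02104 + 10.10 + 6.798 = 17.031 kbar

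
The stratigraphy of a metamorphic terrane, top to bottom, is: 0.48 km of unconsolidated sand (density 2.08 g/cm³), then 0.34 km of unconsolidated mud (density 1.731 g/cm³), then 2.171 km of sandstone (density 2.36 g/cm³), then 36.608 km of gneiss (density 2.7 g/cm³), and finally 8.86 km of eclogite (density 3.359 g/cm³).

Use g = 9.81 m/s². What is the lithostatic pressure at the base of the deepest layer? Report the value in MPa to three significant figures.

1330 MPa

unconsolidated sand: 2080 kg/m³ × 9.81 m/s² × 480 m = 9.794×10^6 Pa = 9.794 MPa
unconsolidated mud: 1731 kg/m³ × 9.81 m/s² × 340 m = 5.774×10^6 Pa = 5.774 MPa
sandstone: 2360 kg/m³ × 9.81 m/s² × 2171 m = 5.026×10^7 Pa = 50.26 MPa
gneiss: 2700 kg/m³ × 9.81 m/s² × 36608 m = 9.696×10^8 Pa = 969.6 MPa
eclogite: 3359 kg/m³ × 9.81 m/s² × 8860 m = 2.920×10^8 Pa = 292.0 MPa
Total = 9.794 + 5.774 + 50.26 + 969.6 + 292.0 = 1327.4 MPa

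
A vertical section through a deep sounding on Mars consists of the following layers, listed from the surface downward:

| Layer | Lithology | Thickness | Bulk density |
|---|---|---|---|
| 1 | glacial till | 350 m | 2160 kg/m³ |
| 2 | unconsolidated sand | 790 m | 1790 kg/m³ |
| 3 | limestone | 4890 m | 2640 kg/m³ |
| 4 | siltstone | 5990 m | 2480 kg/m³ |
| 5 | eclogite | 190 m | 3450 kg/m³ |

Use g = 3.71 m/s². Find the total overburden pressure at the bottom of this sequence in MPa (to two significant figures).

110 MPa

glacial till: 2160 kg/m³ × 3.71 m/s² × 350 m = 2.805×10^6 Pa = 2.805 MPa
unconsolidated sand: 1790 kg/m³ × 3.71 m/s² × 790 m = 5.246×10^6 Pa = 5.246 MPa
limestone: 2640 kg/m³ × 3.71 m/s² × 4890 m = 4.789×10^7 Pa = 47.89 MPa
siltstone: 2480 kg/m³ × 3.71 m/s² × 5990 m = 5.511×10^7 Pa = 55.11 MPa
eclogite: 3450 kg/m³ × 3.71 m/s² × 190 m = 2.432×10^6 Pa = 2.432 MPa
Total = 2.805 + 5.246 + 47.89 + 55.11 + 2.432 = 113.49 MPa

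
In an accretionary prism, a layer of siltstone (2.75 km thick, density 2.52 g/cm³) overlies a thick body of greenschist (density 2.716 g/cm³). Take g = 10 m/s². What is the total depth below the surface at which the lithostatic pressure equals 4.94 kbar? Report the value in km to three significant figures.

18.4 km

Pressure at base of upper layers: 2520×10×2750 = 6.930×10^7 Pa = 0.6930 kbar
Remaining pressure to be supplied by greenschist: 4.940×10^8 − 6.930×10^7 = 4.247×10^8 Pa
Additional depth in greenschist = 4.247×10^8 Pa / (2716 kg/m³ × 10 m/s²) = 15637 m
Total depth = 2750 m + 15637 m = 18387 m
= 18.387 km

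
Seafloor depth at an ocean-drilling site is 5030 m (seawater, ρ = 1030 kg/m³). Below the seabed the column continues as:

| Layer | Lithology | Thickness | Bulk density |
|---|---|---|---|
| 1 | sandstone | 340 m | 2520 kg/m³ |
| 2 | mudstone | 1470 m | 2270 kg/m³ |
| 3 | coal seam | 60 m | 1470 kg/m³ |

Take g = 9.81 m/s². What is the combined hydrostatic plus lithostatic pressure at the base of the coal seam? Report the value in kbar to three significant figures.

0.928 kbar

seawater: 1030 kg/m³ × 9.81 m/s² × 5030 m = 5.082×10^7 Pa = 0.5082 kbar
sandstone: 2520 kg/m³ × 9.81 m/s² × 340 m = 8.405×10^6 Pa = 0.08405 kbar
mudstone: 2270 kg/m³ × 9.81 m/s² × 1470 m = 3.273×10^7 Pa = 0.3273 kbar
coal seam: 1470 kg/m³ × 9.81 m/s² × 60 m = 8.652×10^5 Pa = 8.652×10^-3 kbar
Total = 0.5082 + 0.08405 + 0.3273 + 8.652×10^-3 = 0.92830 kbar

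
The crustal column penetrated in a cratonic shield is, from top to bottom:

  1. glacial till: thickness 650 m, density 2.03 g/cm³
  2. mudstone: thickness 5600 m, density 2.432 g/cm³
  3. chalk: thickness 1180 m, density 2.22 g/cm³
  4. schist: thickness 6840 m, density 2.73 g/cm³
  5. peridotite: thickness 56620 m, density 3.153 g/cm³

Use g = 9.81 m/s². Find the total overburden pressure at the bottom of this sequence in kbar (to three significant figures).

glacial till: 2030 kg/m³ × 9.81 m/s² × 650 m = 1.294×10^7 Pa = 0.1294 kbar
mudstone: 2432 kg/m³ × 9.81 m/s² × 5600 m = 1.336×10^8 Pa = 1.336 kbar
chalk: 2220 kg/m³ × 9.81 m/s² × 1180 m = 2.570×10^7 Pa = 0.2570 kbar
schist: 2730 kg/m³ × 9.81 m/s² × 6840 m = 1.832×10^8 Pa = 1.832 kbar
peridotite: 3153 kg/m³ × 9.81 m/s² × 56620 m = 1.751×10^9 Pa = 17.51 kbar
Total = 0.1294 + 1.336 + 0.2570 + 1.832 + 17.51 = 21.067 kbar

21.1 kbar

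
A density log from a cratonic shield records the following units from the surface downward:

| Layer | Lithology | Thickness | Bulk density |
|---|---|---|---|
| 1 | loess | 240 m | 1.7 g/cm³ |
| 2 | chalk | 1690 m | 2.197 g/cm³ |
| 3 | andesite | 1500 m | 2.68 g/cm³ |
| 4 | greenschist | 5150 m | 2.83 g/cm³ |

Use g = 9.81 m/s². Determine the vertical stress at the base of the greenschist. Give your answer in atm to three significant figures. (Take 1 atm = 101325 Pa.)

loess: 1700 kg/m³ × 9.81 m/s² × 240 m = 4.002×10^6 Pa = 39.50 atm
chalk: 2197 kg/m³ × 9.81 m/s² × 1690 m = 3.642×10^7 Pa = 359.5 atm
andesite: 2680 kg/m³ × 9.81 m/s² × 1500 m = 3.944×10^7 Pa = 389.2 atm
greenschist: 2830 kg/m³ × 9.81 m/s² × 5150 m = 1.430×10^8 Pa = 1411 atm
Total = 39.50 + 359.5 + 389.2 + 1411 = 2199.2 atm

2200 atm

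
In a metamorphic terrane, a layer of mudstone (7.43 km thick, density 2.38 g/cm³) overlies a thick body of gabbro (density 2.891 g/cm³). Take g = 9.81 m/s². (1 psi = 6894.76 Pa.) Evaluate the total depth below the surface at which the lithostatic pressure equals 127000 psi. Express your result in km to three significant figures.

Pressure at base of upper layers: 2380×9.81×7430 = 1.735×10^8 Pa = 25160 psi
Remaining pressure to be supplied by gabbro: 8.756×10^8 − 1.735×10^8 = 7.022×10^8 Pa
Additional depth in gabbro = 7.022×10^8 Pa / (2891 kg/m³ × 9.81 m/s²) = 24758 m
Total depth = 7430 m + 24758 m = 32188 m
= 32.188 km

32.2 km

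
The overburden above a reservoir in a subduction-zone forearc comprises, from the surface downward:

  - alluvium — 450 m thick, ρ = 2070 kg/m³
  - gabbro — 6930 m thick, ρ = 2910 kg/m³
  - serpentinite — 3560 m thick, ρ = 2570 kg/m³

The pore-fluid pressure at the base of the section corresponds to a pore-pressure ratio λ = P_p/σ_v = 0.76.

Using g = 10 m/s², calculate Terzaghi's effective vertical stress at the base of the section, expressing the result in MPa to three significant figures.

72.6 MPa

Overburden (lithostatic) stress σ_v:
alluvium: 2070 kg/m³ × 10 m/s² × 450 m = 9.315×10^6 Pa = 9.315 MPa
gabbro: 2910 kg/m³ × 10 m/s² × 6930 m = 2.017×10^8 Pa = 201.7 MPa
serpentinite: 2570 kg/m³ × 10 m/s² × 3560 m = 9.149×10^7 Pa = 91.49 MPa
Total = 9.315 + 201.7 + 91.49 = 302.47 MPa
Pore pressure P_p = λ·σ_v = 0.76 × 302.5 MPa = 229.9 MPa
Effective stress σ' = σ_v − P_p = 302.5 − 229.9 = 72.593 MPa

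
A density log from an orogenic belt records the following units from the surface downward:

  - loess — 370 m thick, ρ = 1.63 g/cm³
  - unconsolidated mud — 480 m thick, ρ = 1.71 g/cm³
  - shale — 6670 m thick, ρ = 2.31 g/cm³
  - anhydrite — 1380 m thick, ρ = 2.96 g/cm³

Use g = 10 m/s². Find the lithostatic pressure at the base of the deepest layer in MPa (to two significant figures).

210 MPa

loess: 1630 kg/m³ × 10 m/s² × 370 m = 6.031×10^6 Pa = 6.031 MPa
unconsolidated mud: 1710 kg/m³ × 10 m/s² × 480 m = 8.208×10^6 Pa = 8.208 MPa
shale: 2310 kg/m³ × 10 m/s² × 6670 m = 1.541×10^8 Pa = 154.1 MPa
anhydrite: 2960 kg/m³ × 10 m/s² × 1380 m = 4.085×10^7 Pa = 40.85 MPa
Total = 6.031 + 8.208 + 154.1 + 40.85 = 209.16 MPa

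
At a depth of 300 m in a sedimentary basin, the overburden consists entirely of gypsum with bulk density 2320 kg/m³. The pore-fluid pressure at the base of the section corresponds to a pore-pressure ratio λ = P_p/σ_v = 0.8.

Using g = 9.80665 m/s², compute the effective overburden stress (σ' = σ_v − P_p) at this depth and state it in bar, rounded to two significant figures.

14 bar

Overburden (lithostatic) stress σ_v:
gypsum: 2320 kg/m³ × 9.80665 m/s² × 300 m = 6.825×10^6 Pa = 6.825 MPa
Pore pressure P_p = λ·σ_v = 0.8 × 6.825 MPa = 5.460 MPa
Effective stress σ' = σ_v − P_p = 6.825 − 5.460 = 1.3651 MPa = 13.651 bar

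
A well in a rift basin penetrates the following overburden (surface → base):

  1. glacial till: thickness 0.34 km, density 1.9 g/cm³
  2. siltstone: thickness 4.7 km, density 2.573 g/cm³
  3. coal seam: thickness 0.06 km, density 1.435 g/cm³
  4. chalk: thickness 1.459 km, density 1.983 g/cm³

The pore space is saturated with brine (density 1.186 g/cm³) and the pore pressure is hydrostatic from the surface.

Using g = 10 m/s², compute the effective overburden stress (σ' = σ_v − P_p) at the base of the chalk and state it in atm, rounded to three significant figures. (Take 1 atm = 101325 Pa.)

784 atm

Overburden (lithostatic) stress σ_v:
glacial till: 1900 kg/m³ × 10 m/s² × 340 m = 6.460×10^6 Pa = 6.460 MPa
siltstone: 2573 kg/m³ × 10 m/s² × 4700 m = 1.209×10^8 Pa = 120.9 MPa
coal seam: 1435 kg/m³ × 10 m/s² × 60 m = 8.610×10^5 Pa = 0.8610 MPa
chalk: 1983 kg/m³ × 10 m/s² × 1459 m = 2.893×10^7 Pa = 28.93 MPa
Total = 6.460 + 120.9 + 0.8610 + 28.93 = 157.18 MPa
Pore pressure P_p = 1186 kg/m³ × 10 m/s² × 6559 m = 7.779×10^7 Pa = 77.79 MPa
Effective stress σ' = σ_v − P_p = 157.2 − 77.79 = 79.394 MPa = 783.56 atm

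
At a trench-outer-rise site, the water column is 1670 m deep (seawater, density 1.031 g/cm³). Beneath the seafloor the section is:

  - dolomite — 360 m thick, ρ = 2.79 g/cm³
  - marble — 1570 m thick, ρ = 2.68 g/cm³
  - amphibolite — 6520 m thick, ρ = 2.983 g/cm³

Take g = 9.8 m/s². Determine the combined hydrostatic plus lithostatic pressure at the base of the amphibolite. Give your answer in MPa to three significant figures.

seawater: 1031 kg/m³ × 9.8 m/s² × 1670 m = 1.687×10^7 Pa = 16.87 MPa
dolomite: 2790 kg/m³ × 9.8 m/s² × 360 m = 9.843×10^6 Pa = 9.843 MPa
marble: 2680 kg/m³ × 9.8 m/s² × 1570 m = 4.123×10^7 Pa = 41.23 MPa
amphibolite: 2983 kg/m³ × 9.8 m/s² × 6520 m = 1.906×10^8 Pa = 190.6 MPa
Total = 16.87 + 9.843 + 41.23 + 190.6 = 258.55 MPa

259 MPa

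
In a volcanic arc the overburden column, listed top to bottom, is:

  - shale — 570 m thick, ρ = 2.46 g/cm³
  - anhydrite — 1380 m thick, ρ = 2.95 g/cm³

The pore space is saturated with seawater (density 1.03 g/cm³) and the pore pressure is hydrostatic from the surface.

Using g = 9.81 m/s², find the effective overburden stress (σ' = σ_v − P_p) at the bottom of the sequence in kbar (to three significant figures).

0.340 kbar

Overburden (lithostatic) stress σ_v:
shale: 2460 kg/m³ × 9.81 m/s² × 570 m = 1.376×10^7 Pa = 13.76 MPa
anhydrite: 2950 kg/m³ × 9.81 m/s² × 1380 m = 3.994×10^7 Pa = 39.94 MPa
Total = 13.76 + 39.94 = 53.692 MPa
Pore pressure P_p = 1030 kg/m³ × 9.81 m/s² × 1950 m = 1.970×10^7 Pa = 19.70 MPa
Effective stress σ' = σ_v − P_p = 53.69 − 19.70 = 33.989 MPa = 0.33989 kbar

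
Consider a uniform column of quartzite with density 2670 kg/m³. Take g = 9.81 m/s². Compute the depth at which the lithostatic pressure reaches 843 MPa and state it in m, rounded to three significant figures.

32200 m

h = P/(ρg) = 843 MPa / (2670 kg/m³ × 9.81 m/s²) = 8.430×10^8 Pa / 26193 Pa/m = 32185 m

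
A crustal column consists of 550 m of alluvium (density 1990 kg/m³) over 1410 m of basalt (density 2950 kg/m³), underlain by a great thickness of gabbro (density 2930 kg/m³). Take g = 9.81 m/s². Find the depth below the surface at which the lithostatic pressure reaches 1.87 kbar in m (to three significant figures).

6670 m

Pressure at base of upper layers: 1990×9.81×550 + 2950×9.81×1410 = 5.154×10^7 Pa = 0.5154 kbar
Remaining pressure to be supplied by gabbro: 1.870×10^8 − 5.154×10^7 = 1.355×10^8 Pa
Additional depth in gabbro = 1.355×10^8 Pa / (2930 kg/m³ × 9.81 m/s²) = 4712.7 m
Total depth = 1960 m + 4712.7 m = 6672.7 m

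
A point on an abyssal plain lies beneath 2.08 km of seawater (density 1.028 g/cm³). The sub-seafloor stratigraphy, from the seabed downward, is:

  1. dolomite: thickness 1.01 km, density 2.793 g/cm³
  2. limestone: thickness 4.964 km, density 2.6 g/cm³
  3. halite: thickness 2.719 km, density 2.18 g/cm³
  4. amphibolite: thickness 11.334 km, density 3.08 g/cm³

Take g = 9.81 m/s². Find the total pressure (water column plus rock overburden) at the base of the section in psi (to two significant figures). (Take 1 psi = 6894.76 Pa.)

84000 psi

seawater: 1028 kg/m³ × 9.81 m/s² × 2080 m = 2.098×10^7 Pa = 3042 psi
dolomite: 2793 kg/m³ × 9.81 m/s² × 1010 m = 2.767×10^7 Pa = 4014 psi
limestone: 2600 kg/m³ × 9.81 m/s² × 4964 m = 1.266×10^8 Pa = 18363 psi
halite: 2180 kg/m³ × 9.81 m/s² × 2719 m = 5.815×10^7 Pa = 8434 psi
amphibolite: 3080 kg/m³ × 9.81 m/s² × 11334 m = 3.425×10^8 Pa = 49669 psi
Total = 3042 + 4014 + 18363 + 8434 + 49669 = 83522 psi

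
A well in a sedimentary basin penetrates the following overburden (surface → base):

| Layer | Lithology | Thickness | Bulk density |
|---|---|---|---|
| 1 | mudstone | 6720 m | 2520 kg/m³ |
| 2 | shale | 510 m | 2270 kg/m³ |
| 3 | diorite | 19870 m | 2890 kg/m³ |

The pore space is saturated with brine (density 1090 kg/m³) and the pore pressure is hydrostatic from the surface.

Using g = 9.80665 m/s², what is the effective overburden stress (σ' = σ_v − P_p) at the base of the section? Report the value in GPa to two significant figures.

Overburden (lithostatic) stress σ_v:
mudstone: 2520 kg/m³ × 9.80665 m/s² × 6720 m = 1.661×10^8 Pa = 166.1 MPa
shale: 2270 kg/m³ × 9.80665 m/s² × 510 m = 1.135×10^7 Pa = 11.35 MPa
diorite: 2890 kg/m³ × 9.80665 m/s² × 19870 m = 5.631×10^8 Pa = 563.1 MPa
Total = 166.1 + 11.35 + 563.1 = 740.56 MPa
Pore pressure P_p = 1090 kg/m³ × 9.80665 m/s² × 27100 m = 2.897×10^8 Pa = 289.7 MPa
Effective stress σ' = σ_v − P_p = 740.6 − 289.7 = 450.88 MPa = 0.45088 GPa

0.45 GPa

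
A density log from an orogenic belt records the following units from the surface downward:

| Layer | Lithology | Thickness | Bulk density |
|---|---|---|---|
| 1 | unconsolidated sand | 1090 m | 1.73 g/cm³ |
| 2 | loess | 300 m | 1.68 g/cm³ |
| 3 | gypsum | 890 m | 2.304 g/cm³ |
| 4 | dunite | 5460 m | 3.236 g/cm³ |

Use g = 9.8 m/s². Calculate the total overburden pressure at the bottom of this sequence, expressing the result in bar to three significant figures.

2170 bar

unconsolidated sand: 1730 kg/m³ × 9.8 m/s² × 1090 m = 1.848×10^7 Pa = 184.8 bar
loess: 1680 kg/m³ × 9.8 m/s² × 300 m = 4.939×10^6 Pa = 49.39 bar
gypsum: 2304 kg/m³ × 9.8 m/s² × 890 m = 2.010×10^7 Pa = 201.0 bar
dunite: 3236 kg/m³ × 9.8 m/s² × 5460 m = 1.732×10^8 Pa = 1732 bar
Total = 184.8 + 49.39 + 201.0 + 1732 = 2166.7 bar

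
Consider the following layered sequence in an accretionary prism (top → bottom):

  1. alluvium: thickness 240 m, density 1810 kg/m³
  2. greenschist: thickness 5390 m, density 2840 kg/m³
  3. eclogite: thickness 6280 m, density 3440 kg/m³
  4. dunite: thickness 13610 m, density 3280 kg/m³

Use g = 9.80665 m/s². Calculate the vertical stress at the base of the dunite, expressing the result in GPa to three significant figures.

0.804 GPa

alluvium: 1810 kg/m³ × 9.80665 m/s² × 240 m = 4.260×10^6 Pa = 4.260×10^-3 GPa
greenschist: 2840 kg/m³ × 9.80665 m/s² × 5390 m = 1.501×10^8 Pa = 0.1501 GPa
eclogite: 3440 kg/m³ × 9.80665 m/s² × 6280 m = 2.119×10^8 Pa = 0.2119 GPa
dunite: 3280 kg/m³ × 9.80665 m/s² × 13610 m = 4.378×10^8 Pa = 0.4378 GPa
Total = 4.260×10^-3 + 0.1501 + 0.2119 + 0.4378 = 0.80401 GPa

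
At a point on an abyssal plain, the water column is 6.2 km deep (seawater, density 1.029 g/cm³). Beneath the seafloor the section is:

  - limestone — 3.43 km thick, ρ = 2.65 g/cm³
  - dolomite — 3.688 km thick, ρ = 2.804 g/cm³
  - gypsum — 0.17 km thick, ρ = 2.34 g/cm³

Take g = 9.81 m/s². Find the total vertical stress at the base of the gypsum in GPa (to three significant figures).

seawater: 1029 kg/m³ × 9.81 m/s² × 6200 m = 6.259×10^7 Pa = 0.06259 GPa
limestone: 2650 kg/m³ × 9.81 m/s² × 3430 m = 8.917×10^7 Pa = 0.08917 GPa
dolomite: 2804 kg/m³ × 9.81 m/s² × 3688 m = 1.014×10^8 Pa = 0.1014 GPa
gypsum: 2340 kg/m³ × 9.81 m/s² × 170 m = 3.902×10^6 Pa = 3.902×10^-3 GPa
Total = 0.06259 + 0.08917 + 0.1014 + 3.902×10^-3 = 0.25710 GPa

0.257 GPa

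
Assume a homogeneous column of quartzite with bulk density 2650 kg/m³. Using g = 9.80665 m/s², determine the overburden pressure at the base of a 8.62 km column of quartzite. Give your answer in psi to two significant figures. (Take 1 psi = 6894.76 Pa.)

32000 psi

quartzite: 2650 kg/m³ × 9.80665 m/s² × 8620 m = 2.240×10^8 Pa = 32490 psi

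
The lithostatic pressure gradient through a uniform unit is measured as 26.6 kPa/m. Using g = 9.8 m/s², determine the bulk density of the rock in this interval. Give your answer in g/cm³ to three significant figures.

2.71 g/cm³

ρ = (dP/dz)/g = 26.6 kPa/m / 9.8 m/s² = 26600 Pa/m / 9.8 m/s² = 2714.3 kg/m³
= 2.714 g/cm³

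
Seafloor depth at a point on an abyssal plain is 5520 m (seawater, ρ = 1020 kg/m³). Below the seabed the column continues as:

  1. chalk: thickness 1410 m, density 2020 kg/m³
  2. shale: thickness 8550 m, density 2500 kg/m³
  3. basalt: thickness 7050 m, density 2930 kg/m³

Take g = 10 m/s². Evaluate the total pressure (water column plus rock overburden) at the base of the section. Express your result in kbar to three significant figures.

5.05 kbar

seawater: 1020 kg/m³ × 10 m/s² × 5520 m = 5.630×10^7 Pa = 0.5630 kbar
chalk: 2020 kg/m³ × 10 m/s² × 1410 m = 2.848×10^7 Pa = 0.2848 kbar
shale: 2500 kg/m³ × 10 m/s² × 8550 m = 2.138×10^8 Pa = 2.138 kbar
basalt: 2930 kg/m³ × 10 m/s² × 7050 m = 2.066×10^8 Pa = 2.066 kbar
Total = 0.5630 + 0.2848 + 2.138 + 2.066 = 5.0510 kbar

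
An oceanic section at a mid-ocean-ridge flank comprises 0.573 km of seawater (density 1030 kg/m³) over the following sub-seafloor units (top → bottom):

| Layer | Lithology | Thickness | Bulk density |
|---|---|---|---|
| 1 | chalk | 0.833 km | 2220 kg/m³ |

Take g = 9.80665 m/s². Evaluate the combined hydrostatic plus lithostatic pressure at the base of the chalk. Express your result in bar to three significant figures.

seawater: 1030 kg/m³ × 9.80665 m/s² × 573 m = 5.788×10^6 Pa = 57.88 bar
chalk: 2220 kg/m³ × 9.80665 m/s² × 833 m = 1.814×10^7 Pa = 181.4 bar
Total = 57.88 + 181.4 = 239.23 bar

239 bar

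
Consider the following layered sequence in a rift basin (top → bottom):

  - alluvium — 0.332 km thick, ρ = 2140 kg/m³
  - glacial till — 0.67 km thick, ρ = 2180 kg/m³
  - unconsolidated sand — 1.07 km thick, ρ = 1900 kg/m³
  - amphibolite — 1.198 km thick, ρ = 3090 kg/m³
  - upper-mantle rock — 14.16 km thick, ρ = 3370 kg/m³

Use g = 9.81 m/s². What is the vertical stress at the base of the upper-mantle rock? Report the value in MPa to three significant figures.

alluvium: 2140 kg/m³ × 9.81 m/s² × 332 m = 6.970×10^6 Pa = 6.970 MPa
glacial till: 2180 kg/m³ × 9.81 m/s² × 670 m = 1.433×10^7 Pa = 14.33 MPa
unconsolidated sand: 1900 kg/m³ × 9.81 m/s² × 1070 m = 1.994×10^7 Pa = 19.94 MPa
amphibolite: 3090 kg/m³ × 9.81 m/s² × 1198 m = 3.631×10^7 Pa = 36.31 MPa
upper-mantle rock: 3370 kg/m³ × 9.81 m/s² × 14160 m = 4.681×10^8 Pa = 468.1 MPa
Total = 6.970 + 14.33 + 19.94 + 36.31 + 468.1 = 545.68 MPa

546 MPa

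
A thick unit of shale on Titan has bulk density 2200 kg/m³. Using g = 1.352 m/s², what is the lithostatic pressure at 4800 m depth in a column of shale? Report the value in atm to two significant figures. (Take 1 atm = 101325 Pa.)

shale: 2200 kg/m³ × 1.352 m/s² × 4800 m = 1.428×10^7 Pa = 140.9 atm

140 atm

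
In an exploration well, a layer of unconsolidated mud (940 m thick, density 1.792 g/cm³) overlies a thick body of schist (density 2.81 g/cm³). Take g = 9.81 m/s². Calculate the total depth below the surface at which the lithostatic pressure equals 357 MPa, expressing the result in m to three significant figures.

Pressure at base of upper layers: 1792×9.81×940 = 1.652×10^7 Pa = 16.52 MPa
Remaining pressure to be supplied by schist: 3.570×10^8 − 1.652×10^7 = 3.405×10^8 Pa
Additional depth in schist = 3.405×10^8 Pa / (2810 kg/m³ × 9.81 m/s²) = 12351 m
Total depth = 940 m + 12351 m = 13291 m

13300 m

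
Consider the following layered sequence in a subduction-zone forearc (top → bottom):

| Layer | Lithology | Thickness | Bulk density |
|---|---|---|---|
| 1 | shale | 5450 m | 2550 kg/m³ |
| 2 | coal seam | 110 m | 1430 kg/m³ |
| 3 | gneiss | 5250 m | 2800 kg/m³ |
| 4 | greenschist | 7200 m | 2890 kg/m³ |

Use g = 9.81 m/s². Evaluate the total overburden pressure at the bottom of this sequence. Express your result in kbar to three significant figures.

shale: 2550 kg/m³ × 9.81 m/s² × 5450 m = 1.363×10^8 Pa = 1.363 kbar
coal seam: 1430 kg/m³ × 9.81 m/s² × 110 m = 1.543×10^6 Pa = 0.01543 kbar
gneiss: 2800 kg/m³ × 9.81 m/s² × 5250 m = 1.442×10^8 Pa = 1.442 kbar
greenschist: 2890 kg/m³ × 9.81 m/s² × 7200 m = 2.041×10^8 Pa = 2.041 kbar
Total = 1.363 + 0.01543 + 1.442 + 2.041 = 4.8621 kbar

4.86 kbar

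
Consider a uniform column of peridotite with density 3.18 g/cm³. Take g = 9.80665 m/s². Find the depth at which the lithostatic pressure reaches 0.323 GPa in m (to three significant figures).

10400 m

h = P/(ρg) = 0.323 GPa / (3180 kg/m³ × 9.80665 m/s²) = 3.230×10^8 Pa / 31185 Pa/m = 10357 m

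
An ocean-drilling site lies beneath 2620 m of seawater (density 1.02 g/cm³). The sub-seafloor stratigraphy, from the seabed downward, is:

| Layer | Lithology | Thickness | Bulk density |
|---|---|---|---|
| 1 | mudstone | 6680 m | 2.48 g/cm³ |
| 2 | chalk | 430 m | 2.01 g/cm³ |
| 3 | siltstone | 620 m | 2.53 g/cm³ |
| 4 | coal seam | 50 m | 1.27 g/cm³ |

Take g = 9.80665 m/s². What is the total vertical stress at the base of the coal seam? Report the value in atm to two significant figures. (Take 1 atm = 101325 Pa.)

2100 atm

seawater: 1020 kg/m³ × 9.80665 m/s² × 2620 m = 2.621×10^7 Pa = 258.6 atm
mudstone: 2480 kg/m³ × 9.80665 m/s² × 6680 m = 1.625×10^8 Pa = 1603 atm
chalk: 2010 kg/m³ × 9.80665 m/s² × 430 m = 8.476×10^6 Pa = 83.65 atm
siltstone: 2530 kg/m³ × 9.80665 m/s² × 620 m = 1.538×10^7 Pa = 151.8 atm
coal seam: 1270 kg/m³ × 9.80665 m/s² × 50 m = 6.227×10^5 Pa = 6.146 atm
Total = 258.6 + 1603 + 83.65 + 151.8 + 6.146 = 2103.6 atm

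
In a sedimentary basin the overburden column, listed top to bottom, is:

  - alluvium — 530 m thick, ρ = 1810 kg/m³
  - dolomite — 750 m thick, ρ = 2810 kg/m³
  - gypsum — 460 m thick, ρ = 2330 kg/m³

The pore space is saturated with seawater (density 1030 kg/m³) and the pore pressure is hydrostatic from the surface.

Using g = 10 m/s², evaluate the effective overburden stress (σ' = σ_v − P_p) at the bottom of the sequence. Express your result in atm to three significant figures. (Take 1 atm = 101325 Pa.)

232 atm

Overburden (lithostatic) stress σ_v:
alluvium: 1810 kg/m³ × 10 m/s² × 530 m = 9.593×10^6 Pa = 9.593 MPa
dolomite: 2810 kg/m³ × 10 m/s² × 750 m = 2.107×10^7 Pa = 21.07 MPa
gypsum: 2330 kg/m³ × 10 m/s² × 460 m = 1.072×10^7 Pa = 10.72 MPa
Total = 9.593 + 21.07 + 10.72 = 41.386 MPa
Pore pressure P_p = 1030 kg/m³ × 10 m/s² × 1740 m = 1.792×10^7 Pa = 17.92 MPa
Effective stress σ' = σ_v − P_p = 41.39 − 17.92 = 23.464 MPa = 231.57 atm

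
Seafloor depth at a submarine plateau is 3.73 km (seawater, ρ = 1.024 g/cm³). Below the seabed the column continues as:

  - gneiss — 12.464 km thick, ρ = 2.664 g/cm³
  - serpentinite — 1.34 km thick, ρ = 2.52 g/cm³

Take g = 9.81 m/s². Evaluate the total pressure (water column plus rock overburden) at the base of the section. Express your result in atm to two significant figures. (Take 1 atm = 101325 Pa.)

seawater: 1024 kg/m³ × 9.81 m/s² × 3730 m = 3.747×10^7 Pa = 369.8 atm
gneiss: 2664 kg/m³ × 9.81 m/s² × 12464 m = 3.257×10^8 Pa = 3215 atm
serpentinite: 2520 kg/m³ × 9.81 m/s² × 1340 m = 3.313×10^7 Pa = 326.9 atm
Total = 369.8 + 3215 + 326.9 = 3911.5 atm

3900 atm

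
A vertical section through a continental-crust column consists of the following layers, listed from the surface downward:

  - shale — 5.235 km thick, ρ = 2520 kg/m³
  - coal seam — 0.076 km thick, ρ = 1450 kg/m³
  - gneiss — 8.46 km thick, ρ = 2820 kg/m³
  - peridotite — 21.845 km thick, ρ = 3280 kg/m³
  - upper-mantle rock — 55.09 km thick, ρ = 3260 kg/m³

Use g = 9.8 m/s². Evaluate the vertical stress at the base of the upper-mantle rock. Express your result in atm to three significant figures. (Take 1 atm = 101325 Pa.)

27900 atm

shale: 2520 kg/m³ × 9.8 m/s² × 5235 m = 1.293×10^8 Pa = 1276 atm
coal seam: 1450 kg/m³ × 9.8 m/s² × 76 m = 1.080×10^6 Pa = 10.66 atm
gneiss: 2820 kg/m³ × 9.8 m/s² × 8460 m = 2.338×10^8 Pa = 2307 atm
peridotite: 3280 kg/m³ × 9.8 m/s² × 21845 m = 7.022×10^8 Pa = 6930 atm
upper-mantle rock: 3260 kg/m³ × 9.8 m/s² × 55090 m = 1.760×10^9 Pa = 17370 atm
Total = 1276 + 10.66 + 2307 + 6930 + 17370 = 27894 atm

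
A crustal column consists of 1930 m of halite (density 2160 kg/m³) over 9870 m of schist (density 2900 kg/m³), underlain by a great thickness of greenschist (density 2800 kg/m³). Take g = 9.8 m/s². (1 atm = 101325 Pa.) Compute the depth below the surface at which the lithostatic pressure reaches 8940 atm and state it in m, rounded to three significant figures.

Pressure at base of upper layers: 2160×9.8×1930 + 2900×9.8×9870 = 3.214×10^8 Pa = 3172 atm
Remaining pressure to be supplied by greenschist: 9.058×10^8 − 3.214×10^8 = 5.845×10^8 Pa
Additional depth in greenschist = 5.845×10^8 Pa / (2800 kg/m³ × 9.8 m/s²) = 21301 m
Total depth = 11800 m + 21301 m = 33101 m

33100 m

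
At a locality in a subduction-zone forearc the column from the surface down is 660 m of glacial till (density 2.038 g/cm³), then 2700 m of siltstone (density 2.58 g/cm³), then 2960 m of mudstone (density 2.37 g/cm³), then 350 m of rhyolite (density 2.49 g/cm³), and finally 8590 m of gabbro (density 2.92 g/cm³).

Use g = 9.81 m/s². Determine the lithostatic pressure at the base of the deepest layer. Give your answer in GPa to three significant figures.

0.405 GPa

glacial till: 2038 kg/m³ × 9.81 m/s² × 660 m = 1.320×10^7 Pa = 0.01320 GPa
siltstone: 2580 kg/m³ × 9.81 m/s² × 2700 m = 6.834×10^7 Pa = 0.06834 GPa
mudstone: 2370 kg/m³ × 9.81 m/s² × 2960 m = 6.882×10^7 Pa = 0.06882 GPa
rhyolite: 2490 kg/m³ × 9.81 m/s² × 350 m = 8.549×10^6 Pa = 8.549×10^-3 GPa
gabbro: 2920 kg/m³ × 9.81 m/s² × 8590 m = 2.461×10^8 Pa = 0.2461 GPa
Total = 0.01320 + 0.06834 + 0.06882 + 8.549×10^-3 + 0.2461 = 0.40496 GPa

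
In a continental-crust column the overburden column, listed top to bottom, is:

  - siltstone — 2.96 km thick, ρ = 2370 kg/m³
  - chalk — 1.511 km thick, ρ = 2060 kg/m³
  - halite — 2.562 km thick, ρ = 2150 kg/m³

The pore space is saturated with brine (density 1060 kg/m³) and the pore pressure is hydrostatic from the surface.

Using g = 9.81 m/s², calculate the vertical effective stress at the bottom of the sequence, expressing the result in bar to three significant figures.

Overburden (lithostatic) stress σ_v:
siltstone: 2370 kg/m³ × 9.81 m/s² × 2960 m = 6.882×10^7 Pa = 68.82 MPa
chalk: 2060 kg/m³ × 9.81 m/s² × 1511 m = 3.054×10^7 Pa = 30.54 MPa
halite: 2150 kg/m³ × 9.81 m/s² × 2562 m = 5.404×10^7 Pa = 54.04 MPa
Total = 68.82 + 30.54 + 54.04 = 153.39 MPa
Pore pressure P_p = 1060 kg/m³ × 9.81 m/s² × 7033 m = 7.313×10^7 Pa = 73.13 MPa
Effective stress σ' = σ_v − P_p = 153.4 − 73.13 = 80.257 MPa = 802.57 bar

803 bar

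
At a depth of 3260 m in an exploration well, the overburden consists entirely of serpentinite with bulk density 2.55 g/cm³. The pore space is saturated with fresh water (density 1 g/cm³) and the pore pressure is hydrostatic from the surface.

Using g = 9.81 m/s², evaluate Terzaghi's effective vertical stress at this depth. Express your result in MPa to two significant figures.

50 MPa

Overburden (lithostatic) stress σ_v:
serpentinite: 2550 kg/m³ × 9.81 m/s² × 3260 m = 8.155×10^7 Pa = 81.55 MPa
Pore pressure P_p = 1000 kg/m³ × 9.81 m/s² × 3260 m = 3.198×10^7 Pa = 31.98 MPa
Effective stress σ' = σ_v − P_p = 81.55 − 31.98 = 49.570 MPa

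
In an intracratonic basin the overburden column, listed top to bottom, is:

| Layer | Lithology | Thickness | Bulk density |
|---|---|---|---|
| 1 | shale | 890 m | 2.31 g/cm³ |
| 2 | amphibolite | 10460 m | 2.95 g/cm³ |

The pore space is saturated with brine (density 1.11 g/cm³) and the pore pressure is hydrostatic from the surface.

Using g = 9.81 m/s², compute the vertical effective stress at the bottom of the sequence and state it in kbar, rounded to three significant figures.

1.99 kbar

Overburden (lithostatic) stress σ_v:
shale: 2310 kg/m³ × 9.81 m/s² × 890 m = 2.017×10^7 Pa = 20.17 MPa
amphibolite: 2950 kg/m³ × 9.81 m/s² × 10460 m = 3.027×10^8 Pa = 302.7 MPa
Total = 20.17 + 302.7 = 322.88 MPa
Pore pressure P_p = 1110 kg/m³ × 9.81 m/s² × 11350 m = 1.236×10^8 Pa = 123.6 MPa
Effective stress σ' = σ_v − P_p = 322.9 − 123.6 = 199.28 MPa = 1.9928 kbar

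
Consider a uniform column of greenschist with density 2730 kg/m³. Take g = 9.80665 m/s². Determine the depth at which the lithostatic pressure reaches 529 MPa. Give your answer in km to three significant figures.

19.8 km

h = P/(ρg) = 529 MPa / (2730 kg/m³ × 9.80665 m/s²) = 5.290×10^8 Pa / 26772 Pa/m = 19759 m
= 19.759 km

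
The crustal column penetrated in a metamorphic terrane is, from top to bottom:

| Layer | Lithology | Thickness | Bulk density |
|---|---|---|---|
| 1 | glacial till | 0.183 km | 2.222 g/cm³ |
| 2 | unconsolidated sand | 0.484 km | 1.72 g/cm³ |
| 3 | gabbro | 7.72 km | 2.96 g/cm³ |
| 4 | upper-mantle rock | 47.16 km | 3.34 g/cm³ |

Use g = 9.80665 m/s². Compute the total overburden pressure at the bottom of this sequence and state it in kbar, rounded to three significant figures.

17.8 kbar

glacial till: 2222 kg/m³ × 9.80665 m/s² × 183 m = 3.988×10^6 Pa = 0.03988 kbar
unconsolidated sand: 1720 kg/m³ × 9.80665 m/s² × 484 m = 8.164×10^6 Pa = 0.08164 kbar
gabbro: 2960 kg/m³ × 9.80665 m/s² × 7720 m = 2.241×10^8 Pa = 2.241 kbar
upper-mantle rock: 3340 kg/m³ × 9.80665 m/s² × 47160 m = 1.545×10^9 Pa = 15.45 kbar
Total = 0.03988 + 0.08164 + 2.241 + 15.45 = 17.809 kbar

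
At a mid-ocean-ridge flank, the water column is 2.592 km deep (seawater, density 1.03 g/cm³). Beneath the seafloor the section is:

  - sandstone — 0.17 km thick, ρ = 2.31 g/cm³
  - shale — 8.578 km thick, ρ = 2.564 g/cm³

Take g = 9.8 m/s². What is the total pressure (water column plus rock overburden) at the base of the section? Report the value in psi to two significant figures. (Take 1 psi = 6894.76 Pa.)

seawater: 1030 kg/m³ × 9.8 m/s² × 2592 m = 2.616×10^7 Pa = 3795 psi
sandstone: 2310 kg/m³ × 9.8 m/s² × 170 m = 3.848×10^6 Pa = 558.2 psi
shale: 2564 kg/m³ × 9.8 m/s² × 8578 m = 2.155×10^8 Pa = 31262 psi
Total = 3795 + 558.2 + 31262 = 35614 psi

36000 psi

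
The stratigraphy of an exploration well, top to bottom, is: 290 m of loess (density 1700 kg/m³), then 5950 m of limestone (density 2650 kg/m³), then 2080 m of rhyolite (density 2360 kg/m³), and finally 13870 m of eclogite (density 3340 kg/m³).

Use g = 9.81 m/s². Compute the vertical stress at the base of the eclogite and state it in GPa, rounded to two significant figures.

loess: 1700 kg/m³ × 9.81 m/s² × 290 m = 4.836×10^6 Pa = 4.836×10^-3 GPa
limestone: 2650 kg/m³ × 9.81 m/s² × 5950 m = 1.547×10^8 Pa = 0.1547 GPa
rhyolite: 2360 kg/m³ × 9.81 m/s² × 2080 m = 4.816×10^7 Pa = 0.04816 GPa
eclogite: 3340 kg/m³ × 9.81 m/s² × 13870 m = 4.545×10^8 Pa = 0.4545 GPa
Total = 4.836×10^-3 + 0.1547 + 0.04816 + 0.4545 = 0.66213 GPa

0.66 GPa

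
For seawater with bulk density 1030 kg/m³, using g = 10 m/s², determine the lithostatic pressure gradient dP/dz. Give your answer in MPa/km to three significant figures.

10.3 MPa/km

dP/dz = ρg = 1030 kg/m³ × 10 m/s² = 10300 Pa/m
= 10300 Pa/m × (1 MPa/km / 1000.0 Pa/m) = 10.300 MPa/km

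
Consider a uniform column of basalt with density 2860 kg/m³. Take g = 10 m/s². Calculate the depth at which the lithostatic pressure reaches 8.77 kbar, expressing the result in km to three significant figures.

h = P/(ρg) = 8.77 kbar / (2860 kg/m³ × 10 m/s²) = 8.770×10^8 Pa / 28600 Pa/m = 30664 m
= 30.664 km

30.7 km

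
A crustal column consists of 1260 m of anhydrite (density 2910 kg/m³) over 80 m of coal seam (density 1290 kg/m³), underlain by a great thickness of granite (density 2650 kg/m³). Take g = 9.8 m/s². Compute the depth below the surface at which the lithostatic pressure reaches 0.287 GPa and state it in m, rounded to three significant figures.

11000 m

Pressure at base of upper layers: 2910×9.8×1260 + 1290×9.8×80 = 3.694×10^7 Pa = 0.03694 GPa
Remaining pressure to be supplied by granite: 2.870×10^8 − 3.694×10^7 = 2.501×10^8 Pa
Additional depth in granite = 2.501×10^8 Pa / (2650 kg/m³ × 9.8 m/s²) = 9628.6 m
Total depth = 1340 m + 9628.6 m = 10969 m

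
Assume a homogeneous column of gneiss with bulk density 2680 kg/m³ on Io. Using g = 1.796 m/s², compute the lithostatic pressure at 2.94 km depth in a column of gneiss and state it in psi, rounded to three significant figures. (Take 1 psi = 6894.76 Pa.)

2050 psi

gneiss: 2680 kg/m³ × 1.796 m/s² × 2940 m = 1.415×10^7 Pa = 2052 psi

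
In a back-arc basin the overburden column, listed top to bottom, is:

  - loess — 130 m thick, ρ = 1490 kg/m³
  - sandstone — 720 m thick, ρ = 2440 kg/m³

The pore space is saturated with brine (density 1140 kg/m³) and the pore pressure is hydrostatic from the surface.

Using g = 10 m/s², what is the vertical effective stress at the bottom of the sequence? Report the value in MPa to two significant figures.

9.8 MPa

Overburden (lithostatic) stress σ_v:
loess: 1490 kg/m³ × 10 m/s² × 130 m = 1.937×10^6 Pa = 1.937 MPa
sandstone: 2440 kg/m³ × 10 m/s² × 720 m = 1.757×10^7 Pa = 17.57 MPa
Total = 1.937 + 17.57 = 19.505 MPa
Pore pressure P_p = 1140 kg/m³ × 10 m/s² × 850 m = 9.690×10^6 Pa = 9.690 MPa
Effective stress σ' = σ_v − P_p = 19.50 − 9.690 = 9.8150 MPa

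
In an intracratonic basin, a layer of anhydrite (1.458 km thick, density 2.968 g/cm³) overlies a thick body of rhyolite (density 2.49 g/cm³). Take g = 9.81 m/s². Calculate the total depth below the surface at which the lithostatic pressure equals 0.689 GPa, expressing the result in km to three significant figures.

27.9 km

Pressure at base of upper layers: 2968×9.81×1458 = 4.245×10^7 Pa = 0.04245 GPa
Remaining pressure to be supplied by rhyolite: 6.890×10^8 − 4.245×10^7 = 6.465×10^8 Pa
Additional depth in rhyolite = 6.465×10^8 Pa / (2490 kg/m³ × 9.81 m/s²) = 26469 m
Total depth = 1458 m + 26469 m = 27927 m
= 27.927 km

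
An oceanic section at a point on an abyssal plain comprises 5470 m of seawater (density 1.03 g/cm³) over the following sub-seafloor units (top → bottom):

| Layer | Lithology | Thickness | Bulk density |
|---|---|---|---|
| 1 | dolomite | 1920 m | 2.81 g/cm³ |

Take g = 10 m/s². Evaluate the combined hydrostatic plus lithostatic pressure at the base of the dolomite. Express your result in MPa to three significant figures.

110 MPa

seawater: 1030 kg/m³ × 10 m/s² × 5470 m = 5.634×10^7 Pa = 56.34 MPa
dolomite: 2810 kg/m³ × 10 m/s² × 1920 m = 5.395×10^7 Pa = 53.95 MPa
Total = 56.34 + 53.95 = 110.29 MPa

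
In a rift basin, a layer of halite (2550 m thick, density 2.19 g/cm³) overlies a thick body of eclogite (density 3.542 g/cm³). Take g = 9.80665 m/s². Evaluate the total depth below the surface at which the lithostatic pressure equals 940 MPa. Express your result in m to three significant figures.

28000 m

Pressure at base of upper layers: 2190×9.80665×2550 = 5.477×10^7 Pa = 54.77 MPa
Remaining pressure to be supplied by eclogite: 9.400×10^8 − 5.477×10^7 = 8.852×10^8 Pa
Additional depth in eclogite = 8.852×10^8 Pa / (3542 kg/m³ × 9.80665 m/s²) = 25485 m
Total depth = 2550 m + 25485 m = 28035 m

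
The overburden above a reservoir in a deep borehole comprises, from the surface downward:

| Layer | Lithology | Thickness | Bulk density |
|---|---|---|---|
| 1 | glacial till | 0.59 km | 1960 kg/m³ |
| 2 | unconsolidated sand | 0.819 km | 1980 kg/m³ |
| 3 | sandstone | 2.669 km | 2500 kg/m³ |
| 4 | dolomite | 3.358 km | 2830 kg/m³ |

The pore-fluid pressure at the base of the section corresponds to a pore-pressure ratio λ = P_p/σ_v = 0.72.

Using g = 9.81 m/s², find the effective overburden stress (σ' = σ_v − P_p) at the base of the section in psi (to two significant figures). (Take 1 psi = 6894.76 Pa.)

7600 psi

Overburden (lithostatic) stress σ_v:
glacial till: 1960 kg/m³ × 9.81 m/s² × 590 m = 1.134×10^7 Pa = 11.34 MPa
unconsolidated sand: 1980 kg/m³ × 9.81 m/s² × 819 m = 1.591×10^7 Pa = 15.91 MPa
sandstone: 2500 kg/m³ × 9.81 m/s² × 2669 m = 6.546×10^7 Pa = 65.46 MPa
dolomite: 2830 kg/m³ × 9.81 m/s² × 3358 m = 9.323×10^7 Pa = 93.23 MPa
Total = 11.34 + 15.91 + 65.46 + 93.23 = 185.94 MPa
Pore pressure P_p = λ·σ_v = 0.72 × 185.9 MPa = 133.9 MPa
Effective stress σ' = σ_v − P_p = 185.9 − 133.9 = 52.062 MPa = 7550.9 psi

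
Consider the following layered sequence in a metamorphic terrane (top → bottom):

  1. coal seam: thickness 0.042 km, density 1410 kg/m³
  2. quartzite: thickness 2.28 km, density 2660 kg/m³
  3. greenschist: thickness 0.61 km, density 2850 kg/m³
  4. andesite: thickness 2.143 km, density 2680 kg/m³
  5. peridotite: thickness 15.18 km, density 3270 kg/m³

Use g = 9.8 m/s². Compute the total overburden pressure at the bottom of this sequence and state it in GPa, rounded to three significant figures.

0.620 GPa

coal seam: 1410 kg/m³ × 9.8 m/s² × 42 m = 5.804×10^5 Pa = 5.804×10^-4 GPa
quartzite: 2660 kg/m³ × 9.8 m/s² × 2280 m = 5.944×10^7 Pa = 0.05944 GPa
greenschist: 2850 kg/m³ × 9.8 m/s² × 610 m = 1.704×10^7 Pa = 0.01704 GPa
andesite: 2680 kg/m³ × 9.8 m/s² × 2143 m = 5.628×10^7 Pa = 0.05628 GPa
peridotite: 3270 kg/m³ × 9.8 m/s² × 15180 m = 4.865×10^8 Pa = 0.4865 GPa
Total = 5.804×10^-4 + 0.05944 + 0.01704 + 0.05628 + 0.4865 = 0.61979 GPa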